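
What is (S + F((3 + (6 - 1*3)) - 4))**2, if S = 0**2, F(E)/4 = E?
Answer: 64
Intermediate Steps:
F(E) = 4*E
S = 0
(S + F((3 + (6 - 1*3)) - 4))**2 = (0 + 4*((3 + (6 - 1*3)) - 4))**2 = (0 + 4*((3 + (6 - 3)) - 4))**2 = (0 + 4*((3 + 3) - 4))**2 = (0 + 4*(6 - 4))**2 = (0 + 4*2)**2 = (0 + 8)**2 = 8**2 = 64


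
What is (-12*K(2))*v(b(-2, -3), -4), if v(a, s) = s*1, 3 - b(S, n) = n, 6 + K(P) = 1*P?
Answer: -192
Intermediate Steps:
K(P) = -6 + P (K(P) = -6 + 1*P = -6 + P)
b(S, n) = 3 - n
v(a, s) = s
(-12*K(2))*v(b(-2, -3), -4) = -12*(-6 + 2)*(-4) = -12*(-4)*(-4) = 48*(-4) = -192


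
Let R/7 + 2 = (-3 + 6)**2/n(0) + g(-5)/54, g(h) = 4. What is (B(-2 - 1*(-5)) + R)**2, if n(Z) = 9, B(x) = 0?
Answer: 30625/729 ≈ 42.010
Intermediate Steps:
R = -175/27 (R = -14 + 7*((-3 + 6)**2/9 + 4/54) = -14 + 7*(3**2*(1/9) + 4*(1/54)) = -14 + 7*(9*(1/9) + 2/27) = -14 + 7*(1 + 2/27) = -14 + 7*(29/27) = -14 + 203/27 = -175/27 ≈ -6.4815)
(B(-2 - 1*(-5)) + R)**2 = (0 - 175/27)**2 = (-175/27)**2 = 30625/729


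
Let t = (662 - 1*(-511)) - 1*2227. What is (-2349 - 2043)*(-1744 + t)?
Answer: 12288816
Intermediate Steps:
t = -1054 (t = (662 + 511) - 2227 = 1173 - 2227 = -1054)
(-2349 - 2043)*(-1744 + t) = (-2349 - 2043)*(-1744 - 1054) = -4392*(-2798) = 12288816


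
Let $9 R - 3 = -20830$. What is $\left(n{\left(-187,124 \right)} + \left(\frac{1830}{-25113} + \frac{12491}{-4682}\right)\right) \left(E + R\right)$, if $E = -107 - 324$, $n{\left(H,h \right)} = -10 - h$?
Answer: $\frac{6018474953867}{16033509} \approx 3.7537 \cdot 10^{5}$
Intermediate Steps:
$R = - \frac{20827}{9}$ ($R = \frac{1}{3} + \frac{1}{9} \left(-20830\right) = \frac{1}{3} - \frac{20830}{9} = - \frac{20827}{9} \approx -2314.1$)
$E = -431$ ($E = -107 - 324 = -431$)
$\left(n{\left(-187,124 \right)} + \left(\frac{1830}{-25113} + \frac{12491}{-4682}\right)\right) \left(E + R\right) = \left(\left(-10 - 124\right) + \left(\frac{1830}{-25113} + \frac{12491}{-4682}\right)\right) \left(-431 - \frac{20827}{9}\right) = \left(\left(-10 - 124\right) + \left(1830 \left(- \frac{1}{25113}\right) + 12491 \left(- \frac{1}{4682}\right)\right)\right) \left(- \frac{24706}{9}\right) = \left(-134 - \frac{107418181}{39193022}\right) \left(- \frac{24706}{9}\right) = \left(- \frac{5359283129}{39193022}\right) \left(- \frac{24706}{9}\right) = \frac{6018474953867}{16033509}$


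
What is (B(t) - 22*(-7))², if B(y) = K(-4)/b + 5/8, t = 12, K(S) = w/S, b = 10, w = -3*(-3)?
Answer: 595984/25 ≈ 23839.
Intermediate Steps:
w = 9
K(S) = 9/S
B(y) = ⅖ (B(y) = (9/(-4))/10 + 5/8 = (9*(-¼))*(⅒) + 5*(⅛) = -9/4*⅒ + 5/8 = -9/40 + 5/8 = ⅖)
(B(t) - 22*(-7))² = (⅖ - 22*(-7))² = (⅖ + 154)² = (772/5)² = 595984/25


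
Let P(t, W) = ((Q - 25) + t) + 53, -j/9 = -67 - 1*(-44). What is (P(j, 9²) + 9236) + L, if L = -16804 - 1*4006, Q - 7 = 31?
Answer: -11301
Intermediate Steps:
Q = 38 (Q = 7 + 31 = 38)
j = 207 (j = -9*(-67 - 1*(-44)) = -9*(-67 + 44) = -9*(-23) = 207)
L = -20810 (L = -16804 - 4006 = -20810)
P(t, W) = 66 + t (P(t, W) = ((38 - 25) + t) + 53 = (13 + t) + 53 = 66 + t)
(P(j, 9²) + 9236) + L = ((66 + 207) + 9236) - 20810 = (273 + 9236) - 20810 = 9509 - 20810 = -11301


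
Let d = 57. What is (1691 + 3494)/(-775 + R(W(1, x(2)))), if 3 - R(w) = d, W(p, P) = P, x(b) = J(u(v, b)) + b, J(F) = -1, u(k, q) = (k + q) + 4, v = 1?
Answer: -5185/829 ≈ -6.2545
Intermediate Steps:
u(k, q) = 4 + k + q
x(b) = -1 + b
R(w) = -54 (R(w) = 3 - 1*57 = 3 - 57 = -54)
(1691 + 3494)/(-775 + R(W(1, x(2)))) = (1691 + 3494)/(-775 - 54) = 5185/(-829) = 5185*(-1/829) = -5185/829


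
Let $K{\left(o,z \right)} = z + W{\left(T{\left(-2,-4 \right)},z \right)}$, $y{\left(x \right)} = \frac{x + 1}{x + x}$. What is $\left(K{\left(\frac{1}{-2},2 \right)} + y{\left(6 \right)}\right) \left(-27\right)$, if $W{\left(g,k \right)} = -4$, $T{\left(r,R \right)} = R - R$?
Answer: $\frac{153}{4} \approx 38.25$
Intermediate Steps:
$T{\left(r,R \right)} = 0$
$y{\left(x \right)} = \frac{1 + x}{2 x}$
$K{\left(o,z \right)} = -4 + z$ ($K{\left(o,z \right)} = z - 4 = -4 + z$)
$\left(K{\left(\frac{1}{-2},2 \right)} + y{\left(6 \right)}\right) \left(-27\right) = \left(\left(-4 + 2\right) + \frac{1 + 6}{2 \cdot 6}\right) \left(-27\right) = \left(-2 + \frac{1}{2} \cdot \frac{1}{6} \cdot 7\right) \left(-27\right) = \left(-2 + \frac{7}{12}\right) \left(-27\right) = \left(- \frac{17}{12}\right) \left(-27\right) = \frac{153}{4}$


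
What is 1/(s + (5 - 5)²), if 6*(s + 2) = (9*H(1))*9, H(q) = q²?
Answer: 2/23 ≈ 0.086957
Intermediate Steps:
s = 23/2 (s = -2 + ((9*1²)*9)/6 = -2 + ((9*1)*9)/6 = -2 + (9*9)/6 = -2 + (⅙)*81 = -2 + 27/2 = 23/2 ≈ 11.500)
1/(s + (5 - 5)²) = 1/(23/2 + (5 - 5)²) = 1/(23/2 + 0²) = 1/(23/2 + 0) = 1/(23/2) = 2/23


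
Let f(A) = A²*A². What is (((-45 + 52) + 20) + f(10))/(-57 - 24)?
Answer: -10027/81 ≈ -123.79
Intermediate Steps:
f(A) = A⁴
(((-45 + 52) + 20) + f(10))/(-57 - 24) = (((-45 + 52) + 20) + 10⁴)/(-57 - 24) = ((7 + 20) + 10000)/(-81) = -(27 + 10000)/81 = -1/81*10027 = -10027/81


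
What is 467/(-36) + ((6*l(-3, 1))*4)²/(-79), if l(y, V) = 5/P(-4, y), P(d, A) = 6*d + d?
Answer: -1840157/139356 ≈ -13.205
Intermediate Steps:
P(d, A) = 7*d
l(y, V) = -5/28 (l(y, V) = 5/((7*(-4))) = 5/(-28) = 5*(-1/28) = -5/28)
467/(-36) + ((6*l(-3, 1))*4)²/(-79) = 467/(-36) + ((6*(-5/28))*4)²/(-79) = 467*(-1/36) + (-15/14*4)²*(-1/79) = -467/36 + (-30/7)²*(-1/79) = -467/36 + (900/49)*(-1/79) = -467/36 - 900/3871 = -1840157/139356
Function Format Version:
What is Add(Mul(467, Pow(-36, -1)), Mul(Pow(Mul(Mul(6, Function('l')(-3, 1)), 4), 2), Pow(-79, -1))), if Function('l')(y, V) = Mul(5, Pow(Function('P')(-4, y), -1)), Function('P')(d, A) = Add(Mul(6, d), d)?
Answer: Rational(-1840157, 139356) ≈ -13.205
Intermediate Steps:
Function('P')(d, A) = Mul(7, d)
Function('l')(y, V) = Rational(-5, 28) (Function('l')(y, V) = Mul(5, Pow(Mul(7, -4), -1)) = Mul(5, Pow(-28, -1)) = Mul(5, Rational(-1, 28)) = Rational(-5, 28))
Add(Mul(467, Pow(-36, -1)), Mul(Pow(Mul(Mul(6, Function('l')(-3, 1)), 4), 2), Pow(-79, -1))) = Add(Mul(467, Pow(-36, -1)), Mul(Pow(Mul(Mul(6, Rational(-5, 28)), 4), 2), Pow(-79, -1))) = Add(Mul(467, Rational(-1, 36)), Mul(Pow(Mul(Rational(-15, 14), 4), 2), Rational(-1, 79))) = Add(Rational(-467, 36), Mul(Pow(Rational(-30, 7), 2), Rational(-1, 79))) = Add(Rational(-467, 36), Mul(Rational(900, 49), Rational(-1, 79))) = Add(Rational(-467, 36), Rational(-900, 3871)) = Rational(-1840157, 139356)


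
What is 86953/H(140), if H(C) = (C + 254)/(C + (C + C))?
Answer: 18260130/197 ≈ 92691.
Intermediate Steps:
H(C) = (254 + C)/(3*C) (H(C) = (254 + C)/(C + 2*C) = (254 + C)/((3*C)) = (254 + C)*(1/(3*C)) = (254 + C)/(3*C))
86953/H(140) = 86953/(((⅓)*(254 + 140)/140)) = 86953/(((⅓)*(1/140)*394)) = 86953/(197/210) = 86953*(210/197) = 18260130/197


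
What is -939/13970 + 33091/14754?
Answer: 112106816/51528345 ≈ 2.1756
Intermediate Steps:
-939/13970 + 33091/14754 = 112106816/51528345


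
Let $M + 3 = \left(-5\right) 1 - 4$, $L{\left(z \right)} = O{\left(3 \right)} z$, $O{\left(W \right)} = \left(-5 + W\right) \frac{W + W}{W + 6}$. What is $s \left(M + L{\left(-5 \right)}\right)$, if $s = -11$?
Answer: $\frac{176}{3} \approx 58.667$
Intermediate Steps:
$O{\left(W \right)} = \frac{2 W \left(-5 + W\right)}{6 + W}$ ($O{\left(W \right)} = \left(-5 + W\right) \frac{2 W}{6 + W} = \frac{2 W \left(-5 + W\right)}{6 + W}$)
$L{\left(z \right)} = - \frac{4 z}{3}$ ($L{\left(z \right)} = 2 \cdot 3 \frac{1}{6 + 3} \left(-5 + 3\right) z = 2 \cdot 3 \cdot \frac{1}{9} \left(-2\right) z = - \frac{4 z}{3}$)
$M = -12$ ($M = -3 - 9 = -12$)
$s \left(M + L{\left(-5 \right)}\right) = - 11 \left(-12 - - \frac{20}{3}\right) = - 11 \left(-12 + \frac{20}{3}\right) = \left(-11\right) \left(- \frac{16}{3}\right) = \frac{176}{3}$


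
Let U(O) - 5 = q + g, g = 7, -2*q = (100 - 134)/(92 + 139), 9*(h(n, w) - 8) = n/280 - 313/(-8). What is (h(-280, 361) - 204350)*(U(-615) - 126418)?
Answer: 429596316254311/16632 ≈ 2.5830e+10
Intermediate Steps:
h(n, w) = 889/72 + n/2520 (h(n, w) = 8 + (n/280 - 313/(-8))/9 = 8 + (n*(1/280) - 313*(-⅛))/9 = 8 + (n/280 + 313/8)/9 = 8 + (313/8 + n/280)/9 = 8 + (313/72 + n/2520) = 889/72 + n/2520)
q = 17/231 (q = -(100 - 134)/(2*(92 + 139)) = -(-17)/231 = -½*(-34/231) = 17/231 ≈ 0.073593)
U(O) = 2789/231 (U(O) = 5 + (17/231 + 7) = 5 + 1634/231 = 2789/231)
(h(-280, 361) - 204350)*(U(-615) - 126418) = ((889/72 + (1/2520)*(-280)) - 204350)*(2789/231 - 126418) = ((889/72 - ⅑) - 204350)*(-29199769/231) = (881/72 - 204350)*(-29199769/231) = -14712319/72*(-29199769/231) = 429596316254311/16632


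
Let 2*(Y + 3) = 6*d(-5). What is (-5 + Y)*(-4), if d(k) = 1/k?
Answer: 172/5 ≈ 34.400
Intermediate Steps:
Y = -18/5 (Y = -3 + (6/(-5))/2 = -3 + (6*(-⅕))/2 = -3 + (½)*(-6/5) = -3 - ⅗ = -18/5 ≈ -3.6000)
(-5 + Y)*(-4) = (-5 - 18/5)*(-4) = -43/5*(-4) = 172/5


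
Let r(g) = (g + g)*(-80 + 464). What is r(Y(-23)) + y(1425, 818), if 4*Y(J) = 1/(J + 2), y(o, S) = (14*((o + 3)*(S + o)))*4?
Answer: 1255577504/7 ≈ 1.7937e+8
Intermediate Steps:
y(o, S) = 56*(3 + o)*(S + o) (y(o, S) = (14*((3 + o)*(S + o)))*4 = (14*(3 + o)*(S + o))*4 = 56*(3 + o)*(S + o))
Y(J) = 1/(4*(2 + J)) (Y(J) = 1/(4*(J + 2)) = 1/(4*(2 + J)))
r(g) = 768*g (r(g) = (2*g)*384 = 768*g)
r(Y(-23)) + y(1425, 818) = 768*(1/(4*(2 - 23))) + (56*1425² + 168*818 + 168*1425 + 56*818*1425) = 768*((¼)/(-21)) + (56*2030625 + 137424 + 239400 + 65276400) = 768*((¼)*(-1/21)) + (113715000 + 137424 + 239400 + 65276400) = 768*(-1/84) + 179368224 = -64/7 + 179368224 = 1255577504/7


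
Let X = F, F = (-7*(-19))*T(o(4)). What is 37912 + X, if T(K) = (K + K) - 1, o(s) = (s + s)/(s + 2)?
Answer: 114401/3 ≈ 38134.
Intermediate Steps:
o(s) = 2*s/(2 + s) (o(s) = (2*s)/(2 + s) = 2*s/(2 + s))
T(K) = -1 + 2*K (T(K) = 2*K - 1 = -1 + 2*K)
F = 665/3 (F = (-7*(-19))*(-1 + 2*(2*4/(2 + 4))) = 133*(-1 + 2*(2*4/6)) = 133*(-1 + 2*(2*4*(⅙))) = 133*(-1 + 2*(4/3)) = 133*(-1 + 8/3) = 133*(5/3) = 665/3 ≈ 221.67)
X = 665/3 ≈ 221.67
37912 + X = 37912 + 665/3 = 114401/3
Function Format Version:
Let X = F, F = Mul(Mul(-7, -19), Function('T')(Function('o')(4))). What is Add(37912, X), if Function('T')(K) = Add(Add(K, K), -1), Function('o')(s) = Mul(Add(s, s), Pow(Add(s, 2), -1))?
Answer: Rational(114401, 3) ≈ 38134.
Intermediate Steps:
Function('o')(s) = Mul(2, s, Pow(Add(2, s), -1)) (Function('o')(s) = Mul(Mul(2, s), Pow(Add(2, s), -1)) = Mul(2, s, Pow(Add(2, s), -1)))
Function('T')(K) = Add(-1, Mul(2, K)) (Function('T')(K) = Add(Mul(2, K), -1) = Add(-1, Mul(2, K)))
F = Rational(665, 3) (F = Mul(Mul(-7, -19), Add(-1, Mul(2, Mul(2, 4, Pow(Add(2, 4), -1))))) = Mul(133, Add(-1, Mul(2, Mul(2, 4, Pow(6, -1))))) = Mul(133, Add(-1, Mul(2, Mul(2, 4, Rational(1, 6))))) = Mul(133, Add(-1, Mul(2, Rational(4, 3)))) = Mul(133, Add(-1, Rational(8, 3))) = Mul(133, Rational(5, 3)) = Rational(665, 3) ≈ 221.67)
X = Rational(665, 3) ≈ 221.67
Add(37912, X) = Add(37912, Rational(665, 3)) = Rational(114401, 3)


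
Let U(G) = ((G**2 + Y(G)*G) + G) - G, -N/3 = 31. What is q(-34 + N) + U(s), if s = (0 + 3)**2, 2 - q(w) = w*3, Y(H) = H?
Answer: 545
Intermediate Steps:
N = -93 (N = -3*31 = -93)
q(w) = 2 - 3*w (q(w) = 2 - w*3 = 2 - 3*w)
s = 9 (s = 3**2 = 9)
U(G) = 2*G**2 (U(G) = ((G**2 + G*G) + G) - G = ((G**2 + G**2) + G) - G = (2*G**2 + G) - G = (G + 2*G**2) - G = 2*G**2)
q(-34 + N) + U(s) = (2 - 3*(-34 - 93)) + 2*9**2 = (2 - 3*(-127)) + 2*81 = (2 + 381) + 162 = 383 + 162 = 545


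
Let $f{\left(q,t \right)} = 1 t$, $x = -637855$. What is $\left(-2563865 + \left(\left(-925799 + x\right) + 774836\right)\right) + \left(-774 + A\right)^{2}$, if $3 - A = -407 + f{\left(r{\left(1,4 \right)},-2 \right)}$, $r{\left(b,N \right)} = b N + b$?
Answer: $-3221639$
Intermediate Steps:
$r{\left(b,N \right)} = b + N b$ ($r{\left(b,N \right)} = N b + b = b + N b$)
$f{\left(q,t \right)} = t$
$A = 412$ ($A = 3 - \left(-407 - 2\right) = 3 - -409 = 3 + 409 = 412$)
$\left(-2563865 + \left(\left(-925799 + x\right) + 774836\right)\right) + \left(-774 + A\right)^{2} = \left(-2563865 + \left(\left(-925799 - 637855\right) + 774836\right)\right) + \left(-774 + 412\right)^{2} = \left(-2563865 + \left(-1563654 + 774836\right)\right) + \left(-362\right)^{2} = \left(-2563865 - 788818\right) + 131044 = -3352683 + 131044 = -3221639$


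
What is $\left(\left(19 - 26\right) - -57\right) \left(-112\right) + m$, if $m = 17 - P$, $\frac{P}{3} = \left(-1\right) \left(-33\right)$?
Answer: $-5682$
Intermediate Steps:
$P = 99$ ($P = 3 \left(\left(-1\right) \left(-33\right)\right) = 3 \cdot 33 = 99$)
$m = -82$ ($m = 17 - 99 = -82$)
$\left(\left(19 - 26\right) - -57\right) \left(-112\right) + m = \left(\left(19 - 26\right) - -57\right) \left(-112\right) - 82 = \left(-7 + 57\right) \left(-112\right) - 82 = 50 \left(-112\right) - 82 = -5600 - 82 = -5682$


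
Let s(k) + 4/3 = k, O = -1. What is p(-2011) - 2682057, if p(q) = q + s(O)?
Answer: -8052211/3 ≈ -2.6841e+6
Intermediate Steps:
s(k) = -4/3 + k
p(q) = -7/3 + q (p(q) = q + (-4/3 - 1) = q - 7/3 = -7/3 + q)
p(-2011) - 2682057 = (-7/3 - 2011) - 2682057 = -6040/3 - 2682057 = -8052211/3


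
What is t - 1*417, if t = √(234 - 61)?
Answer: -417 + √173 ≈ -403.85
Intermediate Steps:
t = √173 ≈ 13.153
t - 1*417 = √173 - 1*417 = √173 - 417 = -417 + √173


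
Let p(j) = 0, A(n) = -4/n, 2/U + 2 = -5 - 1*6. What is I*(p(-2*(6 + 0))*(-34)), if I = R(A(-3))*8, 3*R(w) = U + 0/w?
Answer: 0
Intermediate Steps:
U = -2/13 (U = 2/(-2 + (-5 - 1*6)) = 2/(-2 + (-5 - 6)) = 2/(-2 - 11) = 2/(-13) = 2*(-1/13) = -2/13 ≈ -0.15385)
R(w) = -2/39 (R(w) = (-2/13 + 0/w)/3 = (-2/13 + 0)/3 = (⅓)*(-2/13) = -2/39)
I = -16/39 (I = -2/39*8 = -16/39 ≈ -0.41026)
I*(p(-2*(6 + 0))*(-34)) = -0*(-34) = -16/39*0 = 0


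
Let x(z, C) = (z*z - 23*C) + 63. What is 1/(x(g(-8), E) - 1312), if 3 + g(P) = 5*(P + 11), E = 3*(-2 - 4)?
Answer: -1/691 ≈ -0.0014472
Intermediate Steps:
E = -18 (E = 3*(-6) = -18)
g(P) = 52 + 5*P (g(P) = -3 + 5*(P + 11) = -3 + 5*(11 + P) = -3 + (55 + 5*P) = 52 + 5*P)
x(z, C) = 63 + z**2 - 23*C (x(z, C) = (z**2 - 23*C) + 63 = 63 + z**2 - 23*C)
1/(x(g(-8), E) - 1312) = 1/((63 + (52 + 5*(-8))**2 - 23*(-18)) - 1312) = 1/((63 + (52 - 40)**2 + 414) - 1312) = 1/((63 + 12**2 + 414) - 1312) = 1/((63 + 144 + 414) - 1312) = 1/(621 - 1312) = 1/(-691) = -1/691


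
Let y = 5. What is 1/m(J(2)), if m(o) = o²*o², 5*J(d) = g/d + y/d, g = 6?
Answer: 10000/14641 ≈ 0.68301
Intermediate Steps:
J(d) = 11/(5*d) (J(d) = (6/d + 5/d)/5 = (11/d)/5 = 11/(5*d))
m(o) = o⁴
1/m(J(2)) = 1/(((11/5)/2)⁴) = 1/(((11/5)*(½))⁴) = 1/((11/10)⁴) = 1/(14641/10000) = 10000/14641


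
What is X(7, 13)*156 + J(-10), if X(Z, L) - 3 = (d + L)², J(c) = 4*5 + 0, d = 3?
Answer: 40424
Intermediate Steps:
J(c) = 20 (J(c) = 20 + 0 = 20)
X(Z, L) = 3 + (3 + L)²
X(7, 13)*156 + J(-10) = (3 + (3 + 13)²)*156 + 20 = (3 + 16²)*156 + 20 = (3 + 256)*156 + 20 = 259*156 + 20 = 40404 + 20 = 40424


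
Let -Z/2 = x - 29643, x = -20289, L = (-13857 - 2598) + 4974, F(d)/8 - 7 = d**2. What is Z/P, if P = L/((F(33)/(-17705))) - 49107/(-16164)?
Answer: 1179443372544/273842059283 ≈ 4.3070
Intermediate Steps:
F(d) = 56 + 8*d**2
L = -11481 (L = -16455 + 4974 = -11481)
P = 273842059283/11810496 (P = -11481*(-17705/(56 + 8*33**2)) - 49107/(-16164) = -11481*(-17705/(56 + 8*1089)) - 49107*(-1/16164) = -11481*(-17705/(56 + 8712)) + 16369/5388 = -11481/(8768*(-1/17705)) + 16369/5388 = -11481/(-8768/17705) + 16369/5388 = -11481*(-17705/8768) + 16369/5388 = 203271105/8768 + 16369/5388 = 273842059283/11810496 ≈ 23186.)
Z = 99864 (Z = -2*(-20289 - 29643) = -2*(-49932) = 99864)
Z/P = 99864/(273842059283/11810496) = 99864*(11810496/273842059283) = 1179443372544/273842059283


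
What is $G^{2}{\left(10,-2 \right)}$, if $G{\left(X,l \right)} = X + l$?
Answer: $64$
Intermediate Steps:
$G^{2}{\left(10,-2 \right)} = \left(10 - 2\right)^{2} = 8^{2} = 64$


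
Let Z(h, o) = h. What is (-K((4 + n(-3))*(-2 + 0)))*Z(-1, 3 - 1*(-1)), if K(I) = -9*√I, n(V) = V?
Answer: -9*I*√2 ≈ -12.728*I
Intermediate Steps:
(-K((4 + n(-3))*(-2 + 0)))*Z(-1, 3 - 1*(-1)) = -(-9)*√((4 - 3)*(-2 + 0))*(-1) = -(-9)*√(1*(-2))*(-1) = -(-9)*√(-2)*(-1) = -(-9)*I*√2*(-1) = (9*I*√2)*(-1) = -9*I*√2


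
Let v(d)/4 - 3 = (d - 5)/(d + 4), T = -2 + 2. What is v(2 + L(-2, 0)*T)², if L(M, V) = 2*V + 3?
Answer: 100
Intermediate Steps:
L(M, V) = 3 + 2*V
T = 0
v(d) = 12 + 4*(-5 + d)/(4 + d) (v(d) = 12 + 4*((d - 5)/(d + 4)) = 12 + 4*((-5 + d)/(4 + d)) = 12 + 4*(-5 + d)/(4 + d))
v(2 + L(-2, 0)*T)² = (4*(7 + 4*(2 + (3 + 2*0)*0))/(4 + (2 + (3 + 2*0)*0)))² = (4*(7 + 4*(2 + (3 + 0)*0))/(4 + (2 + (3 + 0)*0)))² = (4*(7 + 4*(2 + 3*0))/(4 + (2 + 3*0)))² = (4*(7 + 4*(2 + 0))/(4 + (2 + 0)))² = (4*(7 + 4*2)/(4 + 2))² = (4*(7 + 8)/6)² = (4*(⅙)*15)² = 10² = 100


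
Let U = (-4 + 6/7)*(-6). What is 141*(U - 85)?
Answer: -65283/7 ≈ -9326.1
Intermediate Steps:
U = 132/7 (U = (-4 + 6*(⅐))*(-6) = (-4 + 6/7)*(-6) = -22/7*(-6) = 132/7 ≈ 18.857)
141*(U - 85) = 141*(132/7 - 85) = 141*(-463/7) = -65283/7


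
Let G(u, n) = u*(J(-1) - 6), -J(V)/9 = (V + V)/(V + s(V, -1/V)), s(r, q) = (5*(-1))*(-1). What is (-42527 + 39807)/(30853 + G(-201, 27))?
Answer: -5440/62309 ≈ -0.087307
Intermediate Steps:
s(r, q) = 5 (s(r, q) = -5*(-1) = 5)
J(V) = -18*V/(5 + V) (J(V) = -9*(V + V)/(V + 5) = -9*2*V/(5 + V) = -18*V/(5 + V))
G(u, n) = -3*u/2 (G(u, n) = u*(-18*(-1)/(5 - 1) - 6) = u*(-18*(-1)/4 - 6) = u*(-18*(-1)*¼ - 6) = u*(9/2 - 6) = u*(-3/2) = -3*u/2)
(-42527 + 39807)/(30853 + G(-201, 27)) = (-42527 + 39807)/(30853 - 3/2*(-201)) = -2720/(30853 + 603/2) = -2720/62309/2 = -2720*2/62309 = -5440/62309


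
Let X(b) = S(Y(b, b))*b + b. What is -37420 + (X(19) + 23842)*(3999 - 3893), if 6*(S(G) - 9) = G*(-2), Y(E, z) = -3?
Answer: 2511986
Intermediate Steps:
S(G) = 9 - G/3 (S(G) = 9 + (G*(-2))/6 = 9 + (-2*G)/6 = 9 - G/3)
X(b) = 11*b (X(b) = (9 - ⅓*(-3))*b + b = (9 + 1)*b + b = 10*b + b = 11*b)
-37420 + (X(19) + 23842)*(3999 - 3893) = -37420 + (11*19 + 23842)*(3999 - 3893) = -37420 + (209 + 23842)*106 = -37420 + 24051*106 = -37420 + 2549406 = 2511986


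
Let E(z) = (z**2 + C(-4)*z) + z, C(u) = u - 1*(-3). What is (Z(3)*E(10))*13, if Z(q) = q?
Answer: 3900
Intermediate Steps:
C(u) = 3 + u (C(u) = u + 3 = 3 + u)
E(z) = z**2 (E(z) = (z**2 + (3 - 4)*z) + z = (z**2 - z) + z = z**2)
(Z(3)*E(10))*13 = (3*10**2)*13 = (3*100)*13 = 300*13 = 3900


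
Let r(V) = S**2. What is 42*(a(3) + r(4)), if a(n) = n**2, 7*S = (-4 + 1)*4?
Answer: 3510/7 ≈ 501.43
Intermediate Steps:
S = -12/7 (S = ((-4 + 1)*4)/7 = (-3*4)/7 = (1/7)*(-12) = -12/7 ≈ -1.7143)
r(V) = 144/49 (r(V) = (-12/7)**2 = 144/49)
42*(a(3) + r(4)) = 42*(3**2 + 144/49) = 42*(9 + 144/49) = 42*(585/49) = 3510/7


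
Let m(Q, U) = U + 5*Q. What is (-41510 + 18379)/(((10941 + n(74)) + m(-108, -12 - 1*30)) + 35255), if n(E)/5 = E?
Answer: -23131/45984 ≈ -0.50302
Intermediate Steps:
n(E) = 5*E
(-41510 + 18379)/(((10941 + n(74)) + m(-108, -12 - 1*30)) + 35255) = (-41510 + 18379)/(((10941 + 5*74) + ((-12 - 1*30) + 5*(-108))) + 35255) = -23131/(((10941 + 370) + ((-12 - 30) - 540)) + 35255) = -23131/((11311 + (-42 - 540)) + 35255) = -23131/((11311 - 582) + 35255) = -23131/(10729 + 35255) = -23131/45984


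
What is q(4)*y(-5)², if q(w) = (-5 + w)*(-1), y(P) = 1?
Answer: 1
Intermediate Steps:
q(w) = 5 - w
q(4)*y(-5)² = (5 - 1*4)*1² = (5 - 4)*1 = 1*1 = 1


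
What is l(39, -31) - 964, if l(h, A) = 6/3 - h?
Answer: -1001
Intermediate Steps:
l(h, A) = 2 - h (l(h, A) = 6*(⅓) - h = 2 - h)
l(39, -31) - 964 = (2 - 1*39) - 964 = (2 - 39) - 964 = -37 - 964 = -1001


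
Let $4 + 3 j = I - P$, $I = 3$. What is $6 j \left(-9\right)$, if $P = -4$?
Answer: $-54$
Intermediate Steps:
$j = 1$ ($j = - \frac{4}{3} + \frac{3 - -4}{3} = - \frac{4}{3} + \frac{3 + 4}{3} = - \frac{4}{3} + \frac{1}{3} \cdot 7 = - \frac{4}{3} + \frac{7}{3} = 1$)
$6 j \left(-9\right) = 6 \cdot 1 \left(-9\right) = 6 \left(-9\right) = -54$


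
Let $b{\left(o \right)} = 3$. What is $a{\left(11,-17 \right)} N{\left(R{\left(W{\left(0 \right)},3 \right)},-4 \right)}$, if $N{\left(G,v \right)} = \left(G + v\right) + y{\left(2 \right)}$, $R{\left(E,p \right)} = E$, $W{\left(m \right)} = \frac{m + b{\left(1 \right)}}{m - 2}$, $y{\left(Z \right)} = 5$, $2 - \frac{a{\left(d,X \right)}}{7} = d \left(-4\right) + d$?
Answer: $- \frac{245}{2} \approx -122.5$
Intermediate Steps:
$a{\left(d,X \right)} = 14 + 21 d$ ($a{\left(d,X \right)} = 14 - 7 \left(d \left(-4\right) + d\right) = 14 - 7 \left(- 4 d + d\right) = 14 - 7 \left(- 3 d\right) = 14 + 21 d$)
$W{\left(m \right)} = \frac{3 + m}{-2 + m}$ ($W{\left(m \right)} = \frac{m + 3}{m - 2} = \frac{3 + m}{-2 + m}$)
$N{\left(G,v \right)} = 5 + G + v$ ($N{\left(G,v \right)} = \left(G + v\right) + 5 = 5 + G + v$)
$a{\left(11,-17 \right)} N{\left(R{\left(W{\left(0 \right)},3 \right)},-4 \right)} = \left(14 + 21 \cdot 11\right) \left(5 + \frac{3 + 0}{-2 + 0} - 4\right) = \left(14 + 231\right) \left(5 + \frac{1}{-2} \cdot 3 - 4\right) = 245 \left(5 - \frac{3}{2} - 4\right) = 245 \left(- \frac{1}{2}\right) = - \frac{245}{2}$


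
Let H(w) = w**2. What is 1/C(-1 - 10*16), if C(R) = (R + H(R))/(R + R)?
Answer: -1/80 ≈ -0.012500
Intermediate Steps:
C(R) = (R + R**2)/(2*R) (C(R) = (R + R**2)/(R + R) = (R + R**2)/((2*R)) = (R + R**2)*(1/(2*R)) = (R + R**2)/(2*R))
1/C(-1 - 10*16) = 1/(1/2 + (-1 - 10*16)/2) = 1/(1/2 + (-1 - 160)/2) = 1/(1/2 + (1/2)*(-161)) = 1/(1/2 - 161/2) = 1/(-80) = -1/80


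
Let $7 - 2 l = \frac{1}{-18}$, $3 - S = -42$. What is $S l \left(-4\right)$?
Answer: $-635$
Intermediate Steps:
$S = 45$ ($S = 3 - -42 = 3 + 42 = 45$)
$l = \frac{127}{36}$ ($l = \frac{7}{2} - \frac{1}{2 \left(-18\right)} = \frac{7}{2} - - \frac{1}{36} = \frac{7}{2} + \frac{1}{36} = \frac{127}{36} \approx 3.5278$)
$S l \left(-4\right) = 45 \cdot \frac{127}{36} \left(-4\right) = \frac{635}{4} \left(-4\right) = -635$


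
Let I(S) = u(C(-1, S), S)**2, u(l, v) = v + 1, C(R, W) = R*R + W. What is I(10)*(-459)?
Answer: -55539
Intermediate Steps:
C(R, W) = W + R**2 (C(R, W) = R**2 + W = W + R**2)
u(l, v) = 1 + v
I(S) = (1 + S)**2
I(10)*(-459) = (1 + 10)**2*(-459) = 11**2*(-459) = 121*(-459) = -55539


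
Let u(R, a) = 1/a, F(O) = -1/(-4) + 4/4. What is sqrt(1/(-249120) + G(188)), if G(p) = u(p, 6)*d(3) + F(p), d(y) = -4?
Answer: sqrt(251401870)/20760 ≈ 0.76376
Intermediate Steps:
F(O) = 5/4 (F(O) = -1*(-1/4) + 4*(1/4) = 1/4 + 1 = 5/4)
u(R, a) = 1/a
G(p) = 7/12 (G(p) = -4/6 + 5/4 = (1/6)*(-4) + 5/4 = -2/3 + 5/4 = 7/12)
sqrt(1/(-249120) + G(188)) = sqrt(1/(-249120) + 7/12) = sqrt(-1/249120 + 7/12) = sqrt(145319/249120) = sqrt(251401870)/20760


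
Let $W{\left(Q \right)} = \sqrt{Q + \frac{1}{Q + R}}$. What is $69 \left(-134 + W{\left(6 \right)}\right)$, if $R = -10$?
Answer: $-9246 + \frac{69 \sqrt{23}}{2} \approx -9080.5$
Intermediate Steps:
$W{\left(Q \right)} = \sqrt{Q + \frac{1}{-10 + Q}}$ ($W{\left(Q \right)} = \sqrt{Q + \frac{1}{Q - 10}} = \sqrt{Q + \frac{1}{-10 + Q}}$)
$69 \left(-134 + W{\left(6 \right)}\right) = 69 \left(-134 + \sqrt{\frac{1 + 6 \left(-10 + 6\right)}{-10 + 6}}\right) = 69 \left(-134 + \sqrt{\frac{1 + 6 \left(-4\right)}{-4}}\right) = 69 \left(-134 + \sqrt{- \frac{1 - 24}{4}}\right) = 69 \left(-134 + \sqrt{\left(- \frac{1}{4}\right) \left(-23\right)}\right) = 69 \left(-134 + \sqrt{\frac{23}{4}}\right) = 69 \left(-134 + \frac{\sqrt{23}}{2}\right) = -9246 + \frac{69 \sqrt{23}}{2}$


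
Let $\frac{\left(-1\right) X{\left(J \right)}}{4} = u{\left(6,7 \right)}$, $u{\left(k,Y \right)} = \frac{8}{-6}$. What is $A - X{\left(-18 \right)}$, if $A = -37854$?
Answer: $- \frac{113578}{3} \approx -37859.0$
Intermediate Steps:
$u{\left(k,Y \right)} = - \frac{4}{3}$ ($u{\left(k,Y \right)} = 8 \left(- \frac{1}{6}\right) = - \frac{4}{3}$)
$X{\left(J \right)} = \frac{16}{3}$ ($X{\left(J \right)} = \left(-4\right) \left(- \frac{4}{3}\right) = \frac{16}{3}$)
$A - X{\left(-18 \right)} = -37854 - \frac{16}{3} = - \frac{113578}{3}$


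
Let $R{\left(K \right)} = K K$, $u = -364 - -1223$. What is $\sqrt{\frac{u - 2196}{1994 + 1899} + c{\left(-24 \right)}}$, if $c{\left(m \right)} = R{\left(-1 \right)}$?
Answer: $\frac{6 \sqrt{276403}}{3893} \approx 0.81029$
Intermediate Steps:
$u = 859$ ($u = -364 + 1223 = 859$)
$R{\left(K \right)} = K^{2}$
$c{\left(m \right)} = 1$ ($c{\left(m \right)} = \left(-1\right)^{2} = 1$)
$\sqrt{\frac{u - 2196}{1994 + 1899} + c{\left(-24 \right)}} = \sqrt{\frac{859 - 2196}{1994 + 1899} + 1} = \sqrt{- \frac{1337}{3893} + 1} = \sqrt{\frac{2556}{3893}} = \frac{6 \sqrt{276403}}{3893}$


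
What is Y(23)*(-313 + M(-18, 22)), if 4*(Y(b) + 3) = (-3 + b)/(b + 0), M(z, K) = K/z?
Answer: 180992/207 ≈ 874.36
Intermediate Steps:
Y(b) = -3 + (-3 + b)/(4*b) (Y(b) = -3 + ((-3 + b)/(b + 0))/4 = -3 + ((-3 + b)/b)/4 = -3 + (-3 + b)/(4*b))
Y(23)*(-313 + M(-18, 22)) = ((¼)*(-3 - 11*23)/23)*(-313 + 22/(-18)) = ((¼)*(1/23)*(-3 - 253))*(-313 + 22*(-1/18)) = ((¼)*(1/23)*(-256))*(-313 - 11/9) = -64/23*(-2828/9) = 180992/207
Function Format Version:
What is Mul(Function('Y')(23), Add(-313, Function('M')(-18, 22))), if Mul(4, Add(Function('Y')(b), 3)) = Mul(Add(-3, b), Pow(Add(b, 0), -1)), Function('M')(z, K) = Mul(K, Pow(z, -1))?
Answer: Rational(180992, 207) ≈ 874.36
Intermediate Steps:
Function('Y')(b) = Add(-3, Mul(Rational(1, 4), Pow(b, -1), Add(-3, b))) (Function('Y')(b) = Add(-3, Mul(Rational(1, 4), Mul(Add(-3, b), Pow(Add(b, 0), -1)))) = Add(-3, Mul(Rational(1, 4), Mul(Add(-3, b), Pow(b, -1)))) = Add(-3, Mul(Rational(1, 4), Mul(Pow(b, -1), Add(-3, b)))) = Add(-3, Mul(Rational(1, 4), Pow(b, -1), Add(-3, b))))
Mul(Function('Y')(23), Add(-313, Function('M')(-18, 22))) = Mul(Mul(Rational(1, 4), Pow(23, -1), Add(-3, Mul(-11, 23))), Add(-313, Mul(22, Pow(-18, -1)))) = Mul(Mul(Rational(1, 4), Rational(1, 23), Add(-3, -253)), Add(-313, Mul(22, Rational(-1, 18)))) = Mul(Mul(Rational(1, 4), Rational(1, 23), -256), Add(-313, Rational(-11, 9))) = Mul(Rational(-64, 23), Rational(-2828, 9)) = Rational(180992, 207)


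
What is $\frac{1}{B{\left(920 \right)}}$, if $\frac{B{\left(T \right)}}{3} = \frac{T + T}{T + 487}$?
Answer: $\frac{469}{1840} \approx 0.25489$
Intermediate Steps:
$B{\left(T \right)} = \frac{6 T}{487 + T}$ ($B{\left(T \right)} = 3 \frac{T + T}{T + 487} = 3 \frac{2 T}{487 + T} = \frac{6 T}{487 + T}$)
$\frac{1}{B{\left(920 \right)}} = \frac{1}{6 \cdot 920 \frac{1}{487 + 920}} = \frac{1}{6 \cdot 920 \cdot \frac{1}{1407}} = \frac{1}{\frac{1840}{469}} = \frac{469}{1840}$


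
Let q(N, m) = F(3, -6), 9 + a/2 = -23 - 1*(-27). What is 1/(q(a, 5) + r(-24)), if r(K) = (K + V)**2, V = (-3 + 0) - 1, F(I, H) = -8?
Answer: 1/776 ≈ 0.0012887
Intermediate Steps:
a = -10 (a = -18 + 2*(-23 - 1*(-27)) = -18 + 2*(-23 + 27) = -18 + 2*4 = -18 + 8 = -10)
V = -4 (V = -3 - 1 = -4)
r(K) = (-4 + K)**2 (r(K) = (K - 4)**2 = (-4 + K)**2)
q(N, m) = -8
1/(q(a, 5) + r(-24)) = 1/(-8 + (-4 - 24)**2) = 1/(-8 + (-28)**2) = 1/(-8 + 784) = 1/776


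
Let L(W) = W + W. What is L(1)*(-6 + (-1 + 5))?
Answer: -4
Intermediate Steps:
L(W) = 2*W
L(1)*(-6 + (-1 + 5)) = (2*1)*(-6 + (-1 + 5)) = 2*(-6 + 4) = 2*(-2) = -4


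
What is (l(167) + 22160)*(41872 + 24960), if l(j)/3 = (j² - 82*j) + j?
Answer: 4360520672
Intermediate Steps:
l(j) = -243*j + 3*j² (l(j) = 3*((j² - 82*j) + j) = 3*(j² - 81*j) = -243*j + 3*j²)
(l(167) + 22160)*(41872 + 24960) = (3*167*(-81 + 167) + 22160)*(41872 + 24960) = (3*167*86 + 22160)*66832 = (43086 + 22160)*66832 = 65246*66832 = 4360520672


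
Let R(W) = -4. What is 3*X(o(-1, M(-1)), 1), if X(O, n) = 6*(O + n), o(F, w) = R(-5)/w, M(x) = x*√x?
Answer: 18 - 72*I ≈ 18.0 - 72.0*I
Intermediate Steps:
M(x) = x^(3/2)
o(F, w) = -4/w
X(O, n) = 6*O + 6*n
3*X(o(-1, M(-1)), 1) = 3*(6*(-4*I) + 6*1) = 3*(6*(-4*I) + 6) = 3*(-24*I + 6) = 3*(6 - 24*I) = 18 - 72*I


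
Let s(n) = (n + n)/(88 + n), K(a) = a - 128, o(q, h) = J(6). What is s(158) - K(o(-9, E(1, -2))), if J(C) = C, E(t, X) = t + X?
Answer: 15164/123 ≈ 123.28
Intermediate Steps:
E(t, X) = X + t
o(q, h) = 6
K(a) = -128 + a
s(n) = 2*n/(88 + n) (s(n) = (2*n)/(88 + n) = 2*n/(88 + n))
s(158) - K(o(-9, E(1, -2))) = 2*158/(88 + 158) - (-128 + 6) = 2*158/246 - 1*(-122) = 2*158*(1/246) + 122 = 158/123 + 122 = 15164/123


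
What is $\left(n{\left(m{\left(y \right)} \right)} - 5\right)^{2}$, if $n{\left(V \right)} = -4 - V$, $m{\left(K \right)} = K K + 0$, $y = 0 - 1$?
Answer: $100$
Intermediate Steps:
$y = -1$
$m{\left(K \right)} = K^{2}$ ($m{\left(K \right)} = K^{2} + 0 = K^{2}$)
$\left(n{\left(m{\left(y \right)} \right)} - 5\right)^{2} = \left(\left(-4 - \left(-1\right)^{2}\right) - 5\right)^{2} = \left(\left(-4 - 1\right) - 5\right)^{2} = \left(-5 - 5\right)^{2} = \left(-10\right)^{2} = 100$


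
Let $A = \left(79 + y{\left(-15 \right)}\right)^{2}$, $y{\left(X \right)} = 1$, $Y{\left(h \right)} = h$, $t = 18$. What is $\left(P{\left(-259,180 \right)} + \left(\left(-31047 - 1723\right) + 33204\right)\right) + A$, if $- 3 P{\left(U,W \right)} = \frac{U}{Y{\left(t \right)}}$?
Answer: $\frac{369295}{54} \approx 6838.8$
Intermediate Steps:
$P{\left(U,W \right)} = - \frac{U}{54}$ ($P{\left(U,W \right)} = - \frac{U \frac{1}{18}}{3} = - \frac{\frac{1}{18} U}{3} = - \frac{U}{54}$)
$A = 6400$ ($A = \left(79 + 1\right)^{2} = 80^{2} = 6400$)
$\left(P{\left(-259,180 \right)} + \left(\left(-31047 - 1723\right) + 33204\right)\right) + A = \left(\left(- \frac{1}{54}\right) \left(-259\right) + \left(\left(-31047 - 1723\right) + 33204\right)\right) + 6400 = \left(\frac{259}{54} + \left(-32770 + 33204\right)\right) + 6400 = \left(\frac{259}{54} + 434\right) + 6400 = \frac{23695}{54} + 6400 = \frac{369295}{54}$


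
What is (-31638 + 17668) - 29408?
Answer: -43378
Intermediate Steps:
(-31638 + 17668) - 29408 = -13970 - 29408 = -43378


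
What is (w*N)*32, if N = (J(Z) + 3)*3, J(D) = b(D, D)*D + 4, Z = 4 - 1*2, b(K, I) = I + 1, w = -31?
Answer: -38688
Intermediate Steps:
b(K, I) = 1 + I
Z = 2 (Z = 4 - 2 = 2)
J(D) = 4 + D*(1 + D) (J(D) = (1 + D)*D + 4 = D*(1 + D) + 4 = 4 + D*(1 + D))
N = 39 (N = ((4 + 2*(1 + 2)) + 3)*3 = ((4 + 2*3) + 3)*3 = ((4 + 6) + 3)*3 = (10 + 3)*3 = 13*3 = 39)
(w*N)*32 = -31*39*32 = -1209*32 = -38688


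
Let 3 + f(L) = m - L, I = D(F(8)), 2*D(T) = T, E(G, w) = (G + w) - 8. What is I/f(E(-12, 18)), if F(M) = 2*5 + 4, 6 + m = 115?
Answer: 7/108 ≈ 0.064815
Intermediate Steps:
m = 109 (m = -6 + 115 = 109)
E(G, w) = -8 + G + w
F(M) = 14 (F(M) = 10 + 4 = 14)
D(T) = T/2
I = 7 (I = (½)*14 = 7)
f(L) = 106 - L (f(L) = -3 + (109 - L) = 106 - L)
I/f(E(-12, 18)) = 7/(106 - (-8 - 12 + 18)) = 7/(106 - 1*(-2)) = 7/(106 + 2) = 7/108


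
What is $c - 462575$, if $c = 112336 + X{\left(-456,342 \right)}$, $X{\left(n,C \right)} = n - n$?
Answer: $-350239$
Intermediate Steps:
$X{\left(n,C \right)} = 0$
$c = 112336$ ($c = 112336 + 0 = 112336$)
$c - 462575 = 112336 - 462575 = -350239$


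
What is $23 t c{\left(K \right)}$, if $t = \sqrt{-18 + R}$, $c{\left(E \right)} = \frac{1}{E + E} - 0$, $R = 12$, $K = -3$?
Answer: $- \frac{23 i \sqrt{6}}{6} \approx - 9.3897 i$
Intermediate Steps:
$c{\left(E \right)} = \frac{1}{2 E}$ ($c{\left(E \right)} = \frac{1}{2 E} + 0 = \frac{1}{2 E}$)
$t = i \sqrt{6}$ ($t = \sqrt{-18 + 12} = \sqrt{-6} = i \sqrt{6} \approx 2.4495 i$)
$23 t c{\left(K \right)} = 23 i \sqrt{6} \frac{1}{2 \left(-3\right)} = 23 i \sqrt{6} \cdot \frac{1}{2} \left(- \frac{1}{3}\right) = 23 i \sqrt{6} \left(- \frac{1}{6}\right) = - \frac{23 i \sqrt{6}}{6}$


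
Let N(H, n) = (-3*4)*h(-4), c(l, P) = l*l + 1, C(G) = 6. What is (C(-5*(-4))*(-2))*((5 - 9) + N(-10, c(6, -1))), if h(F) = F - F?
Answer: 48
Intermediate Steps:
c(l, P) = 1 + l² (c(l, P) = l² + 1 = 1 + l²)
h(F) = 0
N(H, n) = 0 (N(H, n) = -3*4*0 = -12*0 = 0)
(C(-5*(-4))*(-2))*((5 - 9) + N(-10, c(6, -1))) = (6*(-2))*((5 - 9) + 0) = -12*(-4 + 0) = -12*(-4) = 48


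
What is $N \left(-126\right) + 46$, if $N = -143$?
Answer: $18064$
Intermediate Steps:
$N \left(-126\right) + 46 = \left(-143\right) \left(-126\right) + 46 = 18018 + 46 = 18064$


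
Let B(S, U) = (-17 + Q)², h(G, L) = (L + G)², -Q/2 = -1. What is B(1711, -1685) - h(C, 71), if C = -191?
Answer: -14175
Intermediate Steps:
Q = 2 (Q = -2*(-1) = 2)
h(G, L) = (G + L)²
B(S, U) = 225 (B(S, U) = (-17 + 2)² = (-15)² = 225)
B(1711, -1685) - h(C, 71) = 225 - (-191 + 71)² = 225 - 1*(-120)² = 225 - 1*14400 = 225 - 14400 = -14175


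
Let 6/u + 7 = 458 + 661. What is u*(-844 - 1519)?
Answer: -51/4 ≈ -12.750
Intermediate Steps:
u = 3/556 (u = 6/(-7 + (458 + 661)) = 6/(-7 + 1119) = 6/1112 = 6*(1/1112) = 3/556 ≈ 0.0053957)
u*(-844 - 1519) = 3*(-844 - 1519)/556 = (3/556)*(-2363) = -51/4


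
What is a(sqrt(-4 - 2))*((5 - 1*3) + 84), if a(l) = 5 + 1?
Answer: 516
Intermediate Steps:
a(l) = 6
a(sqrt(-4 - 2))*((5 - 1*3) + 84) = 6*((5 - 1*3) + 84) = 6*((5 - 3) + 84) = 6*(2 + 84) = 6*86 = 516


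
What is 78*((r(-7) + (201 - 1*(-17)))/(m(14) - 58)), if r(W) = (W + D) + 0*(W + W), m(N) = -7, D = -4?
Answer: -1242/5 ≈ -248.40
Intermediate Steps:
r(W) = -4 + W (r(W) = (W - 4) + 0*(W + W) = (-4 + W) + 0*(2*W) = (-4 + W) + 0 = -4 + W)
78*((r(-7) + (201 - 1*(-17)))/(m(14) - 58)) = 78*(((-4 - 7) + (201 - 1*(-17)))/(-7 - 58)) = 78*((-11 + (201 + 17))/(-65)) = 78*((-11 + 218)*(-1/65)) = 78*(207*(-1/65)) = 78*(-207/65) = -1242/5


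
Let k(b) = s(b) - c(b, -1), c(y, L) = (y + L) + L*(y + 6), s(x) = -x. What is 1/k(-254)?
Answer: 1/261 ≈ 0.0038314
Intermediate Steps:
c(y, L) = L + y + L*(6 + y) (c(y, L) = (L + y) + L*(6 + y) = L + y + L*(6 + y))
k(b) = 7 - b (k(b) = -b - (b + 7*(-1) - b) = -b - (b - 7 - b) = -b - 1*(-7) = -b + 7 = 7 - b)
1/k(-254) = 1/(7 - 1*(-254)) = 1/(7 + 254) = 1/261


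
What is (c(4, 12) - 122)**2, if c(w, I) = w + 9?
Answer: 11881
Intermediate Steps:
c(w, I) = 9 + w
(c(4, 12) - 122)**2 = ((9 + 4) - 122)**2 = (13 - 122)**2 = (-109)**2 = 11881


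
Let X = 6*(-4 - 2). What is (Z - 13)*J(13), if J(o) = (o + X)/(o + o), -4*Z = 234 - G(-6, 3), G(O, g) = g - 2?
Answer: 6555/104 ≈ 63.029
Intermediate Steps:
G(O, g) = -2 + g
Z = -233/4 (Z = -(234 - (-2 + 3))/4 = -(234 - 1*1)/4 = -(234 - 1)/4 = -¼*233 = -233/4 ≈ -58.250)
X = -36 (X = 6*(-6) = -36)
J(o) = (-36 + o)/(2*o) (J(o) = (o - 36)/(o + o) = (-36 + o)/((2*o)) = (-36 + o)*(1/(2*o)) = (-36 + o)/(2*o))
(Z - 13)*J(13) = (-233/4 - 13)*((½)*(-36 + 13)/13) = -285*(-23)/(8*13) = -285/4*(-23/26) = 6555/104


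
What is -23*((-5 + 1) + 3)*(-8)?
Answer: -184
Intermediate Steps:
-23*((-5 + 1) + 3)*(-8) = -23*(-4 + 3)*(-8) = -23*(-1)*(-8) = 23*(-8) = -184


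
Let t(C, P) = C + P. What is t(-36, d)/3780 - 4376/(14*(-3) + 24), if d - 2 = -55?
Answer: 918871/3780 ≈ 243.09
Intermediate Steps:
d = -53 (d = 2 - 55 = -53)
t(-36, d)/3780 - 4376/(14*(-3) + 24) = (-36 - 53)/3780 - 4376/(14*(-3) + 24) = -89*1/3780 - 4376/(-42 + 24) = -89/3780 - 4376/(-18) = -89/3780 - 4376*(-1/18) = -89/3780 + 2188/9 = 918871/3780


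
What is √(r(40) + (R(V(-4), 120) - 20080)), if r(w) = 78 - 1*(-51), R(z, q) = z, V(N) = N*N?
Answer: 3*I*√2215 ≈ 141.19*I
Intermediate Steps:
V(N) = N²
r(w) = 129 (r(w) = 78 + 51 = 129)
√(r(40) + (R(V(-4), 120) - 20080)) = √(129 + ((-4)² - 20080)) = √(129 + (16 - 20080)) = √(129 - 20064) = √(-19935) = 3*I*√2215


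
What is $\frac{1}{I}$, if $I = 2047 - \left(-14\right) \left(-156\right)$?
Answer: $- \frac{1}{137} \approx -0.0072993$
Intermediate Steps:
$I = -137$ ($I = 2047 - 2184 = -137$)
$\frac{1}{I} = \frac{1}{-137} = - \frac{1}{137}$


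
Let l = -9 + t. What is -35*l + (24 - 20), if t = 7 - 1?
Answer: 109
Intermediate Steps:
t = 6
l = -3 (l = -9 + 6 = -3)
-35*l + (24 - 20) = -35*(-3) + (24 - 20) = 105 + 4 = 109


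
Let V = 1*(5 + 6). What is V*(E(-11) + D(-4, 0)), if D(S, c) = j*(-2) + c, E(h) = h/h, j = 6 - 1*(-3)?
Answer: -187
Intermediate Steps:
j = 9 (j = 6 + 3 = 9)
E(h) = 1
V = 11 (V = 1*11 = 11)
D(S, c) = -18 + c (D(S, c) = 9*(-2) + c = -18 + c)
V*(E(-11) + D(-4, 0)) = 11*(1 + (-18 + 0)) = 11*(1 - 18) = 11*(-17) = -187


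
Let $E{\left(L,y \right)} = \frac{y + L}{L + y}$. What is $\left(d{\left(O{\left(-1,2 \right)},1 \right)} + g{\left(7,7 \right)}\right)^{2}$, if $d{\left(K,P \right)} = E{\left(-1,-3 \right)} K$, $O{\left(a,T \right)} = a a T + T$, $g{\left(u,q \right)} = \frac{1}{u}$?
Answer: $\frac{841}{49} \approx 17.163$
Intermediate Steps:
$E{\left(L,y \right)} = 1$ ($E{\left(L,y \right)} = \frac{L + y}{L + y} = 1$)
$O{\left(a,T \right)} = T + T a^{2}$ ($O{\left(a,T \right)} = a^{2} T + T = T a^{2} + T = T + T a^{2}$)
$d{\left(K,P \right)} = K$ ($d{\left(K,P \right)} = 1 K = K$)
$\left(d{\left(O{\left(-1,2 \right)},1 \right)} + g{\left(7,7 \right)}\right)^{2} = \left(2 \left(1 + \left(-1\right)^{2}\right) + \frac{1}{7}\right)^{2} = \left(2 \left(1 + 1\right) + \frac{1}{7}\right)^{2} = \left(2 \cdot 2 + \frac{1}{7}\right)^{2} = \left(4 + \frac{1}{7}\right)^{2} = \left(\frac{29}{7}\right)^{2} = \frac{841}{49}$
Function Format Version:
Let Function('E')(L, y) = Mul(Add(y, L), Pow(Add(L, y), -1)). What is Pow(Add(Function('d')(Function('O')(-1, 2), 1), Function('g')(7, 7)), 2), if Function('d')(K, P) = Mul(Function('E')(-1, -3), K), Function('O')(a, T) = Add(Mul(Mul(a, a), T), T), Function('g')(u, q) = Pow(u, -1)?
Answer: Rational(841, 49) ≈ 17.163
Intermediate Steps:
Function('E')(L, y) = 1 (Function('E')(L, y) = Mul(Add(L, y), Pow(Add(L, y), -1)) = 1)
Function('O')(a, T) = Add(T, Mul(T, Pow(a, 2))) (Function('O')(a, T) = Add(Mul(Pow(a, 2), T), T) = Add(Mul(T, Pow(a, 2)), T) = Add(T, Mul(T, Pow(a, 2))))
Function('d')(K, P) = K (Function('d')(K, P) = Mul(1, K) = K)
Pow(Add(Function('d')(Function('O')(-1, 2), 1), Function('g')(7, 7)), 2) = Pow(Add(Mul(2, Add(1, Pow(-1, 2))), Pow(7, -1)), 2) = Pow(Add(Mul(2, Add(1, 1)), Rational(1, 7)), 2) = Pow(Add(Mul(2, 2), Rational(1, 7)), 2) = Pow(Add(4, Rational(1, 7)), 2) = Pow(Rational(29, 7), 2) = Rational(841, 49)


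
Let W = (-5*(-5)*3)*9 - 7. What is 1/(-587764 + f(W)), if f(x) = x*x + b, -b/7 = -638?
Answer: -1/137074 ≈ -7.2953e-6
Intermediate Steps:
b = 4466 (b = -7*(-638) = 4466)
W = 668 (W = (25*3)*9 - 7 = 75*9 - 7 = 675 - 7 = 668)
f(x) = 4466 + x² (f(x) = x*x + 4466 = x² + 4466 = 4466 + x²)
1/(-587764 + f(W)) = 1/(-587764 + (4466 + 668²)) = 1/(-587764 + (4466 + 446224)) = 1/(-587764 + 450690) = 1/(-137074) = -1/137074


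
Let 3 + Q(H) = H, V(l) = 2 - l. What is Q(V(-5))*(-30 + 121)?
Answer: 364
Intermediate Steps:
Q(H) = -3 + H
Q(V(-5))*(-30 + 121) = (-3 + (2 - 1*(-5)))*(-30 + 121) = (-3 + (2 + 5))*91 = (-3 + 7)*91 = 4*91 = 364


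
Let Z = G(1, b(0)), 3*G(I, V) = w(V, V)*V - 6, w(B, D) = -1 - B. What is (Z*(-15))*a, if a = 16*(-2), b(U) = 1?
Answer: -1280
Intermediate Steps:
a = -32
G(I, V) = -2 + V*(-1 - V)/3 (G(I, V) = ((-1 - V)*V - 6)/3 = (V*(-1 - V) - 6)/3 = (-6 + V*(-1 - V))/3 = -2 + V*(-1 - V)/3)
Z = -8/3 (Z = -2 - 1/3*1*(1 + 1) = -2 - 1/3*1*2 = -2 - 2/3 = -8/3 ≈ -2.6667)
(Z*(-15))*a = -8/3*(-15)*(-32) = 40*(-32) = -1280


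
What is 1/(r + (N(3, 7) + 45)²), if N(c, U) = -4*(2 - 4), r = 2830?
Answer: 1/5639 ≈ 0.00017734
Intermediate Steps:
N(c, U) = 8 (N(c, U) = -4*(-2) = 8)
1/(r + (N(3, 7) + 45)²) = 1/(2830 + (8 + 45)²) = 1/(2830 + 53²) = 1/(2830 + 2809) = 1/5639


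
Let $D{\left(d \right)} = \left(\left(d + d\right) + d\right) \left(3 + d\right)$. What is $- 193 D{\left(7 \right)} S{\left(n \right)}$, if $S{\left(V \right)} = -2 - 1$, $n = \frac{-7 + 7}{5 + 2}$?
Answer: $121590$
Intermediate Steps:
$n = 0$ ($n = \frac{0}{7} = 0 \cdot \frac{1}{7} = 0$)
$D{\left(d \right)} = 3 d \left(3 + d\right)$ ($D{\left(d \right)} = \left(2 d + d\right) \left(3 + d\right) = 3 d \left(3 + d\right)$)
$S{\left(V \right)} = -3$
$- 193 D{\left(7 \right)} S{\left(n \right)} = - 193 \cdot 3 \cdot 7 \left(3 + 7\right) \left(-3\right) = - 193 \cdot 3 \cdot 7 \cdot 10 \left(-3\right) = \left(-193\right) 210 \left(-3\right) = \left(-40530\right) \left(-3\right) = 121590$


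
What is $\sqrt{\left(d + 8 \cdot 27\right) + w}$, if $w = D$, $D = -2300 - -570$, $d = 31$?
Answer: $i \sqrt{1483} \approx 38.51 i$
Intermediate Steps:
$D = -1730$ ($D = -2300 + 570 = -1730$)
$w = -1730$
$\sqrt{\left(d + 8 \cdot 27\right) + w} = \sqrt{\left(31 + 8 \cdot 27\right) - 1730} = \sqrt{\left(31 + 216\right) - 1730} = \sqrt{247 - 1730} = \sqrt{-1483} = i \sqrt{1483}$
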